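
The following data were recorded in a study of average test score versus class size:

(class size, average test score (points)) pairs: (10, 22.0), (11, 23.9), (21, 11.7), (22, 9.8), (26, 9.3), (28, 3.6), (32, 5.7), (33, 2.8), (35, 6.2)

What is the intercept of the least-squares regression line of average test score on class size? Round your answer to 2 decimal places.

n = 9, Σx = 218, Σy = 95, Σxy = 1778.6, Σx² = 5944
Sxx = Σx² − (Σx)²/n = 5944 − 5280.444444 = 663.555556
Sxy = Σxy − (Σx)(Σy)/n = 1778.6 − 2301.111111 = -522.511111
b = Sxy/Sxx = -522.511111/663.555556 = -0.787441
a = ȳ − b·x̄ = 10.555556 − (-0.787441)·24.222222 = 29.629136

29.63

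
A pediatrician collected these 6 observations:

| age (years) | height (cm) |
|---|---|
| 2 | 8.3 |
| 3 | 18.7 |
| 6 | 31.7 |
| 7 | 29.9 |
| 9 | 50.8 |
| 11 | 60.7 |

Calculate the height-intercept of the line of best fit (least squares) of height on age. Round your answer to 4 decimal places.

n = 6, Σx = 38, Σy = 200.1, Σxy = 1597.1, Σx² = 300
Sxx = Σx² − (Σx)²/n = 300 − 240.666667 = 59.333333
Sxy = Σxy − (Σx)(Σy)/n = 1597.1 − 1267.3 = 329.8
b = Sxy/Sxx = 329.8/59.333333 = 5.558427
a = ȳ − b·x̄ = 33.35 − 5.558427·6.333333 = -1.853371

-1.8534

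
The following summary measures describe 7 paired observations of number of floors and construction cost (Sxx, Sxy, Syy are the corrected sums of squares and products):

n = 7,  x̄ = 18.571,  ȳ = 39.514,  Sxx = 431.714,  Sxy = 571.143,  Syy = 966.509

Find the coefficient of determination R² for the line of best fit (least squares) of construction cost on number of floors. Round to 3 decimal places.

R² = Sxy²/(Sxx·Syy) = (571.143)²/(431.714·966.509) = 0.781786

0.782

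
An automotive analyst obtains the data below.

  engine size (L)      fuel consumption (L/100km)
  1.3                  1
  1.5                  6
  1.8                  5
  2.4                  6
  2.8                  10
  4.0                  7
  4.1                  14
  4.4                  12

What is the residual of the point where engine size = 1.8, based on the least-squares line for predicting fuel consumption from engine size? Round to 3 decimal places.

0.108

n = 8, Σx = 22.3, Σy = 61, Σxy = 199.9, Σx² = 72.95
Sxx = Σx² − (Σx)²/n = 72.95 − 62.16125 = 10.78875
Sxy = Σxy − (Σx)(Σy)/n = 199.9 − 170.0375 = 29.8625
b = Sxy/Sxx = 29.8625/10.78875 = 2.767930
a = ȳ − b·x̄ = 7.625 − 2.767930·2.7875 = -0.090604
ŷ(1.8) = -0.090604 + 2.767930·1.8 = 4.891670
residual = y − ŷ = 5 − 4.891670 = 0.108330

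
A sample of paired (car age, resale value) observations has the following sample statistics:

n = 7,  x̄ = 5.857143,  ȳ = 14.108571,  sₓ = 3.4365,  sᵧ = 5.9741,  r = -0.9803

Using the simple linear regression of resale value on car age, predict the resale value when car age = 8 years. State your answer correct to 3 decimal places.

b = r · sᵧ/sₓ = -0.9803 · 5.9741/3.4365 = -1.704179
a = ȳ − b·x̄ = 14.108571 − (-1.704179)·5.857143 = 24.090190
ŷ(8) = a + b·8 = 24.090190 + (-1.704179)·8 = 10.456760

10.457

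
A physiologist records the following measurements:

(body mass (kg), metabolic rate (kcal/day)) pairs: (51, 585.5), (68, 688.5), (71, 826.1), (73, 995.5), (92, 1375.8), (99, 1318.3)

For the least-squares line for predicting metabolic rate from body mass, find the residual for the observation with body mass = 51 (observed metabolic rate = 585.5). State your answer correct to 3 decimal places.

62.408

n = 6, Σx = 454, Σy = 5789.7, Σxy = 465088.4, Σx² = 35860
Sxx = Σx² − (Σx)²/n = 35860 − 34352.666667 = 1507.333333
Sxy = Σxy − (Σx)(Σy)/n = 465088.4 − 438087.3 = 27001.1
b = Sxy/Sxx = 27001.1/1507.333333 = 17.913158
a = ȳ − b·x̄ = 964.95 − 17.913158·75.666667 = -390.478947
ŷ(51) = -390.478947 + 17.913158·51 = 523.092105
residual = y − ŷ = 585.5 − 523.092105 = 62.407895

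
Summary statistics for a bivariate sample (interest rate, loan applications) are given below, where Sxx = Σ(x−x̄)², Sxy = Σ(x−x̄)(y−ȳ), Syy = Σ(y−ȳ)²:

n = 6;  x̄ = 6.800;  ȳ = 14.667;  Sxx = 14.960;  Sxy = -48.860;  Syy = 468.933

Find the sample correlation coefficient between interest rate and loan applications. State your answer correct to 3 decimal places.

r = Sxy/√(Sxx·Syy) = -48.86/√(7015.23768) = -48.86/83.757016 = -0.583354

-0.583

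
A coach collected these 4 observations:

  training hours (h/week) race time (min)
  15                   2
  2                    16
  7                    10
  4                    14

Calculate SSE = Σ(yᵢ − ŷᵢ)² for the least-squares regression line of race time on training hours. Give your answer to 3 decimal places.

n = 4, Σx = 28, Σy = 42, Σxy = 188, Σx² = 294, Σy² = 556
Sxx = Σx² − (Σx)²/n = 294 − 196 = 98
Sxy = Σxy − (Σx)(Σy)/n = 188 − 294 = -106
Syy = Σy² − (Σy)²/n = 556 − 441 = 115
b = Sxy/Sxx = -106/98 = -1.081633
SSE = Syy − b·Sxy = 115 − (-1.081633)·(-106) = 0.346939

0.347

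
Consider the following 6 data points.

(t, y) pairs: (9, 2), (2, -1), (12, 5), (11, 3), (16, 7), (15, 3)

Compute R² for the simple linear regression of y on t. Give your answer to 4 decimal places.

n = 6, Σx = 65, Σy = 19, Σxy = 266, Σx² = 831, Σy² = 97
Sxx = Σx² − (Σx)²/n = 831 − 704.166667 = 126.833333
Sxy = Σxy − (Σx)(Σy)/n = 266 − 205.833333 = 60.166667
Syy = Σy² − (Σy)²/n = 97 − 60.166667 = 36.833333
R² = Sxy²/(Sxx·Syy) = (60.166667)²/(126.833333·36.833333) = 0.774885

0.7749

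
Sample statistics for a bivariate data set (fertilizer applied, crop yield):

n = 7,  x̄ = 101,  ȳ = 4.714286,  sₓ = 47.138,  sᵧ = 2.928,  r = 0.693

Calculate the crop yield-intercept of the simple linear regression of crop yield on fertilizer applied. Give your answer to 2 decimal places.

b = r · sᵧ/sₓ = 0.693 · 2.928/47.138 = 0.043046
a = ȳ − b·x̄ = 4.714286 − 0.043046·101 = 0.366636

0.37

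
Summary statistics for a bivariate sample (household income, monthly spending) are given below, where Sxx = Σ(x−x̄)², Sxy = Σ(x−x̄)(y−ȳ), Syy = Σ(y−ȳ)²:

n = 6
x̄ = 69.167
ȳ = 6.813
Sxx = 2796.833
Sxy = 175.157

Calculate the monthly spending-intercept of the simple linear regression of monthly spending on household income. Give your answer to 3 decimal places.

b = Sxy/Sxx = 175.157/2796.833 = 0.062627
a = ȳ − b·x̄ = 6.813 − 0.062627·69.167 = 2.481285

2.481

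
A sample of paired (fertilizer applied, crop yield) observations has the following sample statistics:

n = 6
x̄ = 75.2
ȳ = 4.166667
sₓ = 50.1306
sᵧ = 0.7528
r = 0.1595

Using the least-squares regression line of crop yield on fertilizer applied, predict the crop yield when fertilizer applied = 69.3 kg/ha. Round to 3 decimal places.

4.153

b = r · sᵧ/sₓ = 0.1595 · 0.7528/50.1306 = 0.002395
a = ȳ − b·x̄ = 4.166667 − 0.002395·75.2 = 3.986550
ŷ(69.3) = a + b·69.3 = 3.986550 + 0.002395·69.3 = 4.152535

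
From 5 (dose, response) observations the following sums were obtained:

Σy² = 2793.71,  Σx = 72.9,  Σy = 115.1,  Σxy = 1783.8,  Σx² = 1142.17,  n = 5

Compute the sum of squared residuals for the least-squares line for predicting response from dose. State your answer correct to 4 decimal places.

3.3524

Sxx = Σx² − (Σx)²/n = 1142.17 − 1062.882 = 79.288
Sxy = Σxy − (Σx)(Σy)/n = 1783.8 − 1678.158 = 105.642
Syy = Σy² − (Σy)²/n = 2793.71 − 2649.602 = 144.108
b = Sxy/Sxx = 105.642/79.288 = 1.332383
SSE = Syy − b·Sxy = 144.108 − 1.332383·105.642 = 3.352373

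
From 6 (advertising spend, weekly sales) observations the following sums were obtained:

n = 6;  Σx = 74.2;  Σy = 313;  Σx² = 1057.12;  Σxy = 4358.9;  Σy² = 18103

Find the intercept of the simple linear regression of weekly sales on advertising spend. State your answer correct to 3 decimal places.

Sxx = Σx² − (Σx)²/n = 1057.12 − 917.606667 = 139.513333
Sxy = Σxy − (Σx)(Σy)/n = 4358.9 − 3870.766667 = 488.133333
b = Sxy/Sxx = 488.133333/139.513333 = 3.498829
a = ȳ − b·x̄ = 52.166667 − 3.498829·12.366667 = 8.897811

8.898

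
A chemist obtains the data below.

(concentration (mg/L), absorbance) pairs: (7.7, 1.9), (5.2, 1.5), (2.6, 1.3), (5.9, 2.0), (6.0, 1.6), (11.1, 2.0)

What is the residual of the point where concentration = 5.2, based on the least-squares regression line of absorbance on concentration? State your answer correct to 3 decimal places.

-0.116

n = 6, Σx = 38.5, Σy = 10.3, Σxy = 69.41, Σx² = 287.11
Sxx = Σx² − (Σx)²/n = 287.11 − 247.041667 = 40.068333
Sxy = Σxy − (Σx)(Σy)/n = 69.41 − 66.091667 = 3.318333
b = Sxy/Sxx = 3.318333/40.068333 = 0.082817
a = ȳ − b·x̄ = 1.716667 − 0.082817·6.416667 = 1.185259
ŷ(5.2) = 1.185259 + 0.082817·5.2 = 1.615906
residual = y − ŷ = 1.5 − 1.615906 = -0.115906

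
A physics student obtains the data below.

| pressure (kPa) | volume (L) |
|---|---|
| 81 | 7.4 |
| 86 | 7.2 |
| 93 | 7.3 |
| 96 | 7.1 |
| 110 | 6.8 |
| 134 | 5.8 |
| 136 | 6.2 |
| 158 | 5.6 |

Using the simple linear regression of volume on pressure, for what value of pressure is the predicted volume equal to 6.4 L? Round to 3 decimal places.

122.806

n = 8, Σx = 894, Σy = 53.4, Σxy = 5832.3, Σx² = 105338
Sxx = Σx² − (Σx)²/n = 105338 − 99904.5 = 5433.5
Sxy = Σxy − (Σx)(Σy)/n = 5832.3 − 5967.45 = -135.15
b = Sxy/Sxx = -135.15/5433.5 = -0.024873
a = ȳ − b·x̄ = 6.675 − (-0.024873)·111.75 = 9.454610
Set a + b·x = 6.4: x = (6.4 − 9.454610) / (-0.024873) = 122.805956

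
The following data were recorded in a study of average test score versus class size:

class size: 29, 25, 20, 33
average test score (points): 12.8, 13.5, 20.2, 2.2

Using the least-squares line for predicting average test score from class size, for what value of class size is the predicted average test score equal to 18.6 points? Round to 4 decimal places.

n = 4, Σx = 107, Σy = 48.7, Σxy = 1185.3, Σx² = 2955
Sxx = Σx² − (Σx)²/n = 2955 − 2862.25 = 92.75
Sxy = Σxy − (Σx)(Σy)/n = 1185.3 − 1302.725 = -117.425
b = Sxy/Sxx = -117.425/92.75 = -1.266038
a = ȳ − b·x̄ = 12.175 − (-1.266038)·26.75 = 46.041509
Set a + b·x = 18.6: x = (18.6 − 46.041509) / (-1.266038) = 21.675112

21.6751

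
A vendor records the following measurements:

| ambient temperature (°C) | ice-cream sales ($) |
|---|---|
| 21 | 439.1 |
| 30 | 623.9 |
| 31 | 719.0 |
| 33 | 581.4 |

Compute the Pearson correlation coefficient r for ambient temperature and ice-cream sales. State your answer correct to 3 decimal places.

0.790

n = 4, Σx = 115, Σy = 2363.4, Σxy = 69413.3, Σx² = 3391, Σy² = 1437046.98
Sxx = Σx² − (Σx)²/n = 3391 − 3306.25 = 84.75
Sxy = Σxy − (Σx)(Σy)/n = 69413.3 − 67947.75 = 1465.55
Syy = Σy² − (Σy)²/n = 1437046.98 − 1396414.89 = 40632.09
r = Sxy/√(Sxx·Syy) = 1465.55/√(3443569.6275) = 1465.55/1855.685757 = 0.789762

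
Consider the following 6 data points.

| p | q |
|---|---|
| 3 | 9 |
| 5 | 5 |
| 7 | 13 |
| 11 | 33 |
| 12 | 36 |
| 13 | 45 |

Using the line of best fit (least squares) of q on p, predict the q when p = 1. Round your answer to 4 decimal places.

n = 6, Σx = 51, Σy = 141, Σxy = 1523, Σx² = 517
Sxx = Σx² − (Σx)²/n = 517 − 433.5 = 83.5
Sxy = Σxy − (Σx)(Σy)/n = 1523 − 1198.5 = 324.5
b = Sxy/Sxx = 324.5/83.5 = 3.886228
a = ȳ − b·x̄ = 23.5 − 3.886228·8.5 = -9.532934
ŷ(1) = a + b·1 = -9.532934 + 3.886228·1 = -5.646707

-5.6467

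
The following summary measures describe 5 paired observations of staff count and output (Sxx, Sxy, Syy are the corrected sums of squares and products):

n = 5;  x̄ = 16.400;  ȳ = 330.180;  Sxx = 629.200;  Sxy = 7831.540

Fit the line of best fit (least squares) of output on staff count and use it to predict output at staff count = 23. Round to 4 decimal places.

b = Sxy/Sxx = 7831.54/629.2 = 12.446821
a = ȳ − b·x̄ = 330.18 − 12.446821·16.4 = 126.052130
ŷ(23) = a + b·23 = 126.052130 + 12.446821·23 = 412.329021

412.3290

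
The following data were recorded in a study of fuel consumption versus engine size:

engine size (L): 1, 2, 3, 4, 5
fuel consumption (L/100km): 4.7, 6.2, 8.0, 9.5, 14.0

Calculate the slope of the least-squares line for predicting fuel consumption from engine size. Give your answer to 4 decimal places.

n = 5, Σx = 15, Σy = 42.4, Σxy = 149.1, Σx² = 55
Sxx = Σx² − (Σx)²/n = 55 − 45 = 10
Sxy = Σxy − (Σx)(Σy)/n = 149.1 − 127.2 = 21.9
b = Sxy/Sxx = 21.9/10 = 2.19

2.1900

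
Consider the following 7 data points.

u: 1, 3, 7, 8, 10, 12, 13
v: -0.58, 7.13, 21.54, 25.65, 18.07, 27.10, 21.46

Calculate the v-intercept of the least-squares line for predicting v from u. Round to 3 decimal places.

n = 7, Σx = 54, Σy = 120.37, Σxy = 1161.67, Σx² = 536
Sxx = Σx² − (Σx)²/n = 536 − 416.571429 = 119.428571
Sxy = Σxy − (Σx)(Σy)/n = 1161.67 − 928.568571 = 233.101429
b = Sxy/Sxx = 233.101429/119.428571 = 1.951806
a = ȳ − b·x̄ = 17.195714 − 1.951806·7.714286 = 2.138923

2.139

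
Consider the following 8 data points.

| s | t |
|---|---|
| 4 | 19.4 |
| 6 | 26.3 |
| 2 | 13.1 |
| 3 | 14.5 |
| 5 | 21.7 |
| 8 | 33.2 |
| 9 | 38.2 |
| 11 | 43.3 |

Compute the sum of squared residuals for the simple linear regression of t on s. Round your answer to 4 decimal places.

n = 8, Σx = 48, Σy = 209.7, Σxy = 1499.3, Σx² = 356, Σy² = 6357.17
Sxx = Σx² − (Σx)²/n = 356 − 288 = 68
Sxy = Σxy − (Σx)(Σy)/n = 1499.3 − 1258.2 = 241.1
Syy = Σy² − (Σy)²/n = 6357.17 − 5496.76125 = 860.40875
b = Sxy/Sxx = 241.1/68 = 3.545588
SSE = Syy − b·Sxy = 860.40875 − 3.545588·241.1 = 5.567426

5.5674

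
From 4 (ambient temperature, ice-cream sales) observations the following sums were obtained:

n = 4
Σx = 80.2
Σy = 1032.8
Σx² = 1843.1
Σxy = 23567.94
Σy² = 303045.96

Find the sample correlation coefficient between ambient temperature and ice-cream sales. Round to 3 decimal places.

Sxx = Σx² − (Σx)²/n = 1843.1 − 1608.01 = 235.09
Sxy = Σxy − (Σx)(Σy)/n = 23567.94 − 20707.64 = 2860.3
Syy = Σy² − (Σy)²/n = 303045.96 − 266668.96 = 36377
r = Sxy/√(Sxx·Syy) = 2860.3/√(8551868.93) = 2860.3/2924.357866 = 0.978095

0.978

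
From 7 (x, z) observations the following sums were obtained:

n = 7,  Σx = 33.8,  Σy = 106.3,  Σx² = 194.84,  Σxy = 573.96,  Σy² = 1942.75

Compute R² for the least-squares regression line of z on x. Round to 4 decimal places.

Sxx = Σx² − (Σx)²/n = 194.84 − 163.205714 = 31.634286
Sxy = Σxy − (Σx)(Σy)/n = 573.96 − 513.277143 = 60.682857
Syy = Σy² − (Σy)²/n = 1942.75 − 1614.241429 = 328.508571
R² = Sxy²/(Sxx·Syy) = (60.682857)²/(31.634286·328.508571) = 0.354346

0.3543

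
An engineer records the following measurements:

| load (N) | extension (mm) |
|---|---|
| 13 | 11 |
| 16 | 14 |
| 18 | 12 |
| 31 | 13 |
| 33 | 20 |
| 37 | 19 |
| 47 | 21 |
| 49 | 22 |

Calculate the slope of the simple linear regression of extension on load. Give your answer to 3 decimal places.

n = 8, Σx = 244, Σy = 132, Σxy = 4414, Σx² = 8778
Sxx = Σx² − (Σx)²/n = 8778 − 7442 = 1336
Sxy = Σxy − (Σx)(Σy)/n = 4414 − 4026 = 388
b = Sxy/Sxx = 388/1336 = 0.290419

0.290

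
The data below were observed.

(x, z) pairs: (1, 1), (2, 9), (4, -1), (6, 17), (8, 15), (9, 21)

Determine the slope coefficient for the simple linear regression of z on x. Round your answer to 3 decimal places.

n = 6, Σx = 30, Σy = 62, Σxy = 426, Σx² = 202
Sxx = Σx² − (Σx)²/n = 202 − 150 = 52
Sxy = Σxy − (Σx)(Σy)/n = 426 − 310 = 116
b = Sxy/Sxx = 116/52 = 2.230769

2.231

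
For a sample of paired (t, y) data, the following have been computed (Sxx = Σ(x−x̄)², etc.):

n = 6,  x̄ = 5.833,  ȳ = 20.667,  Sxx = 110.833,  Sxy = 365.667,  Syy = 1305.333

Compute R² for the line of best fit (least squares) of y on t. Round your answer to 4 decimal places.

R² = Sxy²/(Sxx·Syy) = (365.667)²/(110.833·1305.333) = 0.924232

0.9242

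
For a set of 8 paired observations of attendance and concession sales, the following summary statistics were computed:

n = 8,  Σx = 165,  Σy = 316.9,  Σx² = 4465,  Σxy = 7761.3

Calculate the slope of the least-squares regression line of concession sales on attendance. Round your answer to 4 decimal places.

1.1538

Sxx = Σx² − (Σx)²/n = 4465 − 3403.125 = 1061.875
Sxy = Σxy − (Σx)(Σy)/n = 7761.3 − 6536.0625 = 1225.2375
b = Sxy/Sxx = 1225.2375/1061.875 = 1.153843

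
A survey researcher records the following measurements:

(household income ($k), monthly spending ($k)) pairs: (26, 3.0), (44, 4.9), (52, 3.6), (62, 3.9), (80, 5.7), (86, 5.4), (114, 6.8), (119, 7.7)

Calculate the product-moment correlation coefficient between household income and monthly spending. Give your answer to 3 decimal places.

0.929

n = 8, Σx = 583, Σy = 41, Σxy = 3334.5, Σx² = 50113, Σy² = 228.36
Sxx = Σx² − (Σx)²/n = 50113 − 42486.125 = 7626.875
Sxy = Σxy − (Σx)(Σy)/n = 3334.5 − 2987.875 = 346.625
Syy = Σy² − (Σy)²/n = 228.36 − 210.125 = 18.235
r = Sxy/√(Sxx·Syy) = 346.625/√(139076.065625) = 346.625/372.929036 = 0.929466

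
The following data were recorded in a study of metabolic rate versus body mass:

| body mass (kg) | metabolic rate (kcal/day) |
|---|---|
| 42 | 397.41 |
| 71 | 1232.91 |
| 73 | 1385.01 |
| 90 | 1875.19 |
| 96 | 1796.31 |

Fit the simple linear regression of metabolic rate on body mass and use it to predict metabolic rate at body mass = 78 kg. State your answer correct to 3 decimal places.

n = 5, Σx = 372, Σy = 6686.83, Σxy = 546546.42, Σx² = 29450
Sxx = Σx² − (Σx)²/n = 29450 − 27676.8 = 1773.2
Sxy = Σxy − (Σx)(Σy)/n = 546546.42 − 497500.152 = 49046.268
b = Sxy/Sxx = 49046.268/1773.2 = 27.659750
a = ȳ − b·x̄ = 1337.366 − 27.659750·74.4 = -720.519371
ŷ(78) = a + b·78 = -720.519371 + 27.659750·78 = 1436.941099

1436.941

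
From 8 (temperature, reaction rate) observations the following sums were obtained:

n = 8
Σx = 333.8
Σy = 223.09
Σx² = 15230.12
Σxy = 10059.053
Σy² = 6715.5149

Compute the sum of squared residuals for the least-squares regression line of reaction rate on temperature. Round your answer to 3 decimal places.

Sxx = Σx² − (Σx)²/n = 15230.12 − 13927.805 = 1302.315
Sxy = Σxy − (Σx)(Σy)/n = 10059.053 − 9308.43025 = 750.62275
Syy = Σy² − (Σy)²/n = 6715.5149 − 6221.143512 = 494.371388
b = Sxy/Sxx = 750.62275/1302.315 = 0.576376
SSE = Syy − b·Sxy = 494.371388 − 0.576376·750.62275 = 61.730657

61.731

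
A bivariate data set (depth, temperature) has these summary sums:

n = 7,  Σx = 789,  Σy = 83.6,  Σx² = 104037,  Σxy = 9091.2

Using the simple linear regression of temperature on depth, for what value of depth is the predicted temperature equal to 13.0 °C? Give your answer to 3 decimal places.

64.575

Sxx = Σx² − (Σx)²/n = 104037 − 88931.571429 = 15105.428571
Sxy = Σxy − (Σx)(Σy)/n = 9091.2 − 9422.914286 = -331.714286
b = Sxy/Sxx = -331.714286/15105.428571 = -0.021960
a = ȳ − b·x̄ = 11.942857 − (-0.021960)·112.714286 = 14.418056
Set a + b·x = 13.0: x = (13.0 − 14.418056) / (-0.021960) = 64.574677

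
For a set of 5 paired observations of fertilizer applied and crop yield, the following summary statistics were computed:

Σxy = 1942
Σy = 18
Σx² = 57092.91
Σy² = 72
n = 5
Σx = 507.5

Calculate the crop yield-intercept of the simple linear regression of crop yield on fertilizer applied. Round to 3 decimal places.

1.509

Sxx = Σx² − (Σx)²/n = 57092.91 − 51511.25 = 5581.66
Sxy = Σxy − (Σx)(Σy)/n = 1942 − 1827 = 115
b = Sxy/Sxx = 115/5581.66 = 0.020603
a = ȳ − b·x̄ = 3.6 − 0.020603·101.5 = 1.508776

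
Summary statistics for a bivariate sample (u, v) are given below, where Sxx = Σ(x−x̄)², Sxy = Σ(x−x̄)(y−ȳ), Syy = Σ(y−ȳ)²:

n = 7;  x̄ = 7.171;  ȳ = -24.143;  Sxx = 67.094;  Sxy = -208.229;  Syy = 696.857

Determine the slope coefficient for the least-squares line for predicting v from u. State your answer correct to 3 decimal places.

-3.104

b = Sxy/Sxx = -208.229/67.094 = -3.103541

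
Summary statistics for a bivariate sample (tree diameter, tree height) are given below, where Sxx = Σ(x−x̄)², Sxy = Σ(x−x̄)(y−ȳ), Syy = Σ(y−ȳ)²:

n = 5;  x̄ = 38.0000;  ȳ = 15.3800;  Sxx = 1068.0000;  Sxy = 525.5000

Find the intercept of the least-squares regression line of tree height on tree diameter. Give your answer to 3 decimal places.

b = Sxy/Sxx = 525.5/1068 = 0.492041
a = ȳ − b·x̄ = 15.38 − 0.492041·38 = -3.317566

-3.318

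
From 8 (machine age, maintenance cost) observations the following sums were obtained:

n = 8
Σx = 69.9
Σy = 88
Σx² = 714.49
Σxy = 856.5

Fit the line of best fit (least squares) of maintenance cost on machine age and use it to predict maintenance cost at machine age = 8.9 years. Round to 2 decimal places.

11.14

Sxx = Σx² − (Σx)²/n = 714.49 − 610.75125 = 103.73875
Sxy = Σxy − (Σx)(Σy)/n = 856.5 − 768.9 = 87.6
b = Sxy/Sxx = 87.6/103.73875 = 0.844429
a = ȳ − b·x̄ = 11 − 0.844429·8.7375 = 3.621802
ŷ(8.9) = a + b·8.9 = 3.621802 + 0.844429·8.9 = 11.137220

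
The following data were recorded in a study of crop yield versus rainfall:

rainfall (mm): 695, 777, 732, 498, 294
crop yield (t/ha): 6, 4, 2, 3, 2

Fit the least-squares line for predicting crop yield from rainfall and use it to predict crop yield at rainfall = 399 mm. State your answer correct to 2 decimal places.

2.61

n = 5, Σx = 2996, Σy = 17, Σxy = 10824, Σx² = 1957018
Sxx = Σx² − (Σx)²/n = 1957018 − 1795203.2 = 161814.8
Sxy = Σxy − (Σx)(Σy)/n = 10824 − 10186.4 = 637.6
b = Sxy/Sxx = 637.6/161814.8 = 0.003940
a = ȳ − b·x̄ = 3.4 − 0.003940·599.2 = 1.038968
ŷ(399) = a + b·399 = 1.038968 + 0.003940·399 = 2.611151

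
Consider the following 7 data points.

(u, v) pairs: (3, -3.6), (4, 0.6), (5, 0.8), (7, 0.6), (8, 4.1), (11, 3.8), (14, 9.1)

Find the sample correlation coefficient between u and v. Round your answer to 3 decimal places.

n = 7, Σx = 52, Σy = 15.4, Σxy = 201.8, Σx² = 480, Σy² = 128.38
Sxx = Σx² − (Σx)²/n = 480 − 386.285714 = 93.714286
Sxy = Σxy − (Σx)(Σy)/n = 201.8 − 114.4 = 87.4
Syy = Σy² − (Σy)²/n = 128.38 − 33.88 = 94.5
r = Sxy/√(Sxx·Syy) = 87.4/√(8856) = 87.4/94.106323 = 0.928737

0.929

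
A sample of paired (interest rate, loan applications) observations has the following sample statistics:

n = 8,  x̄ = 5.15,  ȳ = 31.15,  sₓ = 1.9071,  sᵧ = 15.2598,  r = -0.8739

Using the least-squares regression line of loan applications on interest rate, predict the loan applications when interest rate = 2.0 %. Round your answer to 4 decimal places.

53.1766

b = r · sᵧ/sₓ = -0.8739 · 15.2598/1.9071 = -6.992575
a = ȳ − b·x̄ = 31.15 − (-6.992575)·5.15 = 67.161760
ŷ(2.0) = a + b·2.0 = 67.161760 + (-6.992575)·2 = 53.176610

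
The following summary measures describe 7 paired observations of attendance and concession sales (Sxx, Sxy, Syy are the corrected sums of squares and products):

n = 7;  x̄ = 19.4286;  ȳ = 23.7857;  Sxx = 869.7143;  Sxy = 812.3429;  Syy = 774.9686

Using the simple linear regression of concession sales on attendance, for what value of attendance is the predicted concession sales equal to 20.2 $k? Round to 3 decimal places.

15.590

b = Sxy/Sxx = 812.3429/869.7143 = 0.934034
a = ȳ − b·x̄ = 23.7857 − 0.934034·19.4286 = 5.638723
Set a + b·x = 20.2: x = (20.2 − 5.638723) / 0.934034 = 15.589661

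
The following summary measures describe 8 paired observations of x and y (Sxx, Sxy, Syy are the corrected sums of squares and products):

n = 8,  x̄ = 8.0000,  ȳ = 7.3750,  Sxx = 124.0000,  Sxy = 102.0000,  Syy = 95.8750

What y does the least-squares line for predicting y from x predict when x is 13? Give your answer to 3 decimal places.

11.488

b = Sxy/Sxx = 102/124 = 0.822581
a = ȳ − b·x̄ = 7.375 − 0.822581·8 = 0.794355
ŷ(13) = a + b·13 = 0.794355 + 0.822581·13 = 11.487903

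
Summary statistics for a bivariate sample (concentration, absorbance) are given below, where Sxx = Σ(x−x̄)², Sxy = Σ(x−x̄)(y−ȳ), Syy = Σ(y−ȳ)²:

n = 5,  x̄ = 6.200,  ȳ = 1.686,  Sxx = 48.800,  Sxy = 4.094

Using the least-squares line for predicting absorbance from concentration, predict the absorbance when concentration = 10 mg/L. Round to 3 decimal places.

2.005

b = Sxy/Sxx = 4.094/48.8 = 0.083893
a = ȳ − b·x̄ = 1.686 − 0.083893·6.2 = 1.165861
ŷ(10) = a + b·10 = 1.165861 + 0.083893·10 = 2.004795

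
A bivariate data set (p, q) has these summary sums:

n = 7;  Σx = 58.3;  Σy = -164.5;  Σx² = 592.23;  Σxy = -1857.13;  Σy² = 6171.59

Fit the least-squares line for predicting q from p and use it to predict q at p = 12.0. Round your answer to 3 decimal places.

-40.264

Sxx = Σx² − (Σx)²/n = 592.23 − 485.555714 = 106.674286
Sxy = Σxy − (Σx)(Σy)/n = -1857.13 − (-1370.05) = -487.08
b = Sxy/Sxx = -487.08/106.674286 = -4.566049
a = ȳ − b·x̄ = -23.5 − (-4.566049)·8.328571 = 14.528664
ŷ(12.0) = a + b·12.0 = 14.528664 + (-4.566049)·12 = -40.263922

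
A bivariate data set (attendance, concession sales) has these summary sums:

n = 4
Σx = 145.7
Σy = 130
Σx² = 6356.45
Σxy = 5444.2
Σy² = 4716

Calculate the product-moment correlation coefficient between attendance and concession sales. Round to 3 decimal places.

Sxx = Σx² − (Σx)²/n = 6356.45 − 5307.1225 = 1049.3275
Sxy = Σxy − (Σx)(Σy)/n = 5444.2 − 4735.25 = 708.95
Syy = Σy² − (Σy)²/n = 4716 − 4225 = 491
r = Sxy/√(Sxx·Syy) = 708.95/√(515219.8025) = 708.95/717.788132 = 0.987687

0.988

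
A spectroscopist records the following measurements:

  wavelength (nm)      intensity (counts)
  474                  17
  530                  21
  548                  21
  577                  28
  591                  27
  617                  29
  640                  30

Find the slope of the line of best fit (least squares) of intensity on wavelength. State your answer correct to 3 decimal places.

0.085

n = 7, Σx = 3977, Σy = 173, Σxy = 99902, Σx² = 2278379
Sxx = Σx² − (Σx)²/n = 2278379 − 2259504.142857 = 18874.857143
Sxy = Σxy − (Σx)(Σy)/n = 99902 − 98288.714286 = 1613.285714
b = Sxy/Sxx = 1613.285714/18874.857143 = 0.085473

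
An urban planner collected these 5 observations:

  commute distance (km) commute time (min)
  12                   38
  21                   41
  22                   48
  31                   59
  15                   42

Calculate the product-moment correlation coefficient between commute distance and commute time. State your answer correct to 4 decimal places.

0.9278

n = 5, Σx = 101, Σy = 228, Σxy = 4832, Σx² = 2255, Σy² = 10674
Sxx = Σx² − (Σx)²/n = 2255 − 2040.2 = 214.8
Sxy = Σxy − (Σx)(Σy)/n = 4832 − 4605.6 = 226.4
Syy = Σy² − (Σy)²/n = 10674 − 10396.8 = 277.2
r = Sxy/√(Sxx·Syy) = 226.4/√(59542.56) = 226.4/244.013442 = 0.927818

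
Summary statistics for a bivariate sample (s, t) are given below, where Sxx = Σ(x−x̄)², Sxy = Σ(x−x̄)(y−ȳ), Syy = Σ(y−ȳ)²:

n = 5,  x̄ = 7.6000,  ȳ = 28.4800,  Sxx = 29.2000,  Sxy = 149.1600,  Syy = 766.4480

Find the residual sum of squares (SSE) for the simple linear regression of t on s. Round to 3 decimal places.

b = Sxy/Sxx = 149.16/29.2 = 5.108219
SSE = Syy − b·Sxy = 766.448 − 5.108219·149.16 = 4.506027

4.506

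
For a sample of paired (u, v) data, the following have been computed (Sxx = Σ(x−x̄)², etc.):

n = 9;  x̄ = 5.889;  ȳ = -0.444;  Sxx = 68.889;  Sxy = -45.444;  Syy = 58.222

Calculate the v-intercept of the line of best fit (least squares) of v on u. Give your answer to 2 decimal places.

b = Sxy/Sxx = -45.444/68.889 = -0.659670
a = ȳ − b·x̄ = -0.444 − (-0.659670)·5.889 = 3.440796

3.44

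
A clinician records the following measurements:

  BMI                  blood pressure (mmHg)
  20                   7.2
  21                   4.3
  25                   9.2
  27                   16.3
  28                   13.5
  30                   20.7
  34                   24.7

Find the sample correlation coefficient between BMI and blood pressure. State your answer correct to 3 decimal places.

0.955

n = 7, Σx = 185, Σy = 95.9, Σxy = 2743.2, Σx² = 5035, Σy² = 1641.49
Sxx = Σx² − (Σx)²/n = 5035 − 4889.285714 = 145.714286
Sxy = Σxy − (Σx)(Σy)/n = 2743.2 − 2534.5 = 208.7
Syy = Σy² − (Σy)²/n = 1641.49 − 1313.83 = 327.66
r = Sxy/√(Sxx·Syy) = 208.7/√(47744.742857) = 208.7/218.505704 = 0.955124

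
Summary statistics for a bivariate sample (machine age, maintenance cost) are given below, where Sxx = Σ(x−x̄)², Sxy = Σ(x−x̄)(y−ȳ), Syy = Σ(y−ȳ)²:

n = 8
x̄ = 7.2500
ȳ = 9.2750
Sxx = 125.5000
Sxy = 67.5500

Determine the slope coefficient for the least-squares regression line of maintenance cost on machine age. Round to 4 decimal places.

b = Sxy/Sxx = 67.55/125.5 = 0.538247

0.5382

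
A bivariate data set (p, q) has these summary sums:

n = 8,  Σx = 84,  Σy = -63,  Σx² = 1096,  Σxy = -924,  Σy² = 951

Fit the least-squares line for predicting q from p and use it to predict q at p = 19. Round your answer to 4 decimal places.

Sxx = Σx² − (Σx)²/n = 1096 − 882 = 214
Sxy = Σxy − (Σx)(Σy)/n = -924 − (-661.5) = -262.5
b = Sxy/Sxx = -262.5/214 = -1.226636
a = ȳ − b·x̄ = -7.875 − (-1.226636)·10.5 = 5.004673
ŷ(19) = a + b·19 = 5.004673 + (-1.226636)·19 = -18.301402

-18.3014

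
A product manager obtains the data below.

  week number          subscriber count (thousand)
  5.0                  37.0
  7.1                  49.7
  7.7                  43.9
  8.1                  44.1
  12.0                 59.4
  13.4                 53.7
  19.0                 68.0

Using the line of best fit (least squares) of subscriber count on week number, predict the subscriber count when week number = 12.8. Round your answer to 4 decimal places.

n = 7, Σx = 72.3, Σy = 355.8, Σxy = 3957.49, Σx² = 884.87
Sxx = Σx² − (Σx)²/n = 884.87 − 746.755714 = 138.114286
Sxy = Σxy − (Σx)(Σy)/n = 3957.49 − 3674.905714 = 282.584286
b = Sxy/Sxx = 282.584286/138.114286 = 2.046018
a = ȳ − b·x̄ = 50.828571 − 2.046018·10.328571 = 29.696131
ŷ(12.8) = a + b·12.8 = 29.696131 + 2.046018·12.8 = 55.885158

55.8852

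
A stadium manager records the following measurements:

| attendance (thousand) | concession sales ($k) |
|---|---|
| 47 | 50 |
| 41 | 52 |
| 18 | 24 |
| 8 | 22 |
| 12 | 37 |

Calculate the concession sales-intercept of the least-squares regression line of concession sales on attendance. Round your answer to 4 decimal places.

19.3754

n = 5, Σx = 126, Σy = 185, Σxy = 5534, Σx² = 4422
Sxx = Σx² − (Σx)²/n = 4422 − 3175.2 = 1246.8
Sxy = Σxy − (Σx)(Σy)/n = 5534 − 4662 = 872
b = Sxy/Sxx = 872/1246.8 = 0.699390
a = ȳ − b·x̄ = 37 − 0.699390·25.2 = 19.375361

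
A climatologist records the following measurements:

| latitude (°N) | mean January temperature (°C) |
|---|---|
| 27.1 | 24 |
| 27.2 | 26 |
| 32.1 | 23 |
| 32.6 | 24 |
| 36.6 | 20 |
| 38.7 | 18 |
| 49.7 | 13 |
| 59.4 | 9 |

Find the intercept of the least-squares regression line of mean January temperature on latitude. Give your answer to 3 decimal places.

n = 8, Σx = 303.4, Σy = 157, Σxy = 5487.6, Σx² = 12403.12
Sxx = Σx² − (Σx)²/n = 12403.12 − 11506.445 = 896.675
Sxy = Σxy − (Σx)(Σy)/n = 5487.6 − 5954.225 = -466.625
b = Sxy/Sxx = -466.625/896.675 = -0.520395
a = ȳ − b·x̄ = 19.625 − (-0.520395)·37.925 = 39.360972

39.361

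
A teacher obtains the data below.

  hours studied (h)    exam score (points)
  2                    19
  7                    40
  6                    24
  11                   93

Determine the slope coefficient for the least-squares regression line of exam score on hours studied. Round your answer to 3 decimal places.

n = 4, Σx = 26, Σy = 176, Σxy = 1485, Σx² = 210
Sxx = Σx² − (Σx)²/n = 210 − 169 = 41
Sxy = Σxy − (Σx)(Σy)/n = 1485 − 1144 = 341
b = Sxy/Sxx = 341/41 = 8.317073

8.317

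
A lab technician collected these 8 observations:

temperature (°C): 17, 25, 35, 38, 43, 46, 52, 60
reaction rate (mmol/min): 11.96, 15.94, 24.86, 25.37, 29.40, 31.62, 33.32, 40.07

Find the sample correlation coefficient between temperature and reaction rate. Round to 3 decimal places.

0.995

n = 8, Σx = 316, Σy = 212.54, Σxy = 9291.54, Σx² = 13852, Σy² = 6238.7934
Sxx = Σx² − (Σx)²/n = 13852 − 12482 = 1370
Sxy = Σxy − (Σx)(Σy)/n = 9291.54 − 8395.33 = 896.21
Syy = Σy² − (Σy)²/n = 6238.7934 − 5646.65645 = 592.13695
r = Sxy/√(Sxx·Syy) = 896.21/√(811227.6215) = 896.21/900.681754 = 0.995035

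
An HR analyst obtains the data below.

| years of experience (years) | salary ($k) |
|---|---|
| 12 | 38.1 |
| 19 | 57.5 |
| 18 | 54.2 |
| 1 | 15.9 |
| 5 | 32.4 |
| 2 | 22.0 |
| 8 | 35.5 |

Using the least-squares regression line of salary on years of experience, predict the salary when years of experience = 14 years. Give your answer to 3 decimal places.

46.222

n = 7, Σx = 65, Σy = 255.6, Σxy = 3031.2, Σx² = 923
Sxx = Σx² − (Σx)²/n = 923 − 603.571429 = 319.428571
Sxy = Σxy − (Σx)(Σy)/n = 3031.2 − 2373.428571 = 657.771429
b = Sxy/Sxx = 657.771429/319.428571 = 2.059213
a = ȳ − b·x̄ = 36.514286 − 2.059213·9.285714 = 17.393023
ŷ(14) = a + b·14 = 17.393023 + 2.059213·14 = 46.222004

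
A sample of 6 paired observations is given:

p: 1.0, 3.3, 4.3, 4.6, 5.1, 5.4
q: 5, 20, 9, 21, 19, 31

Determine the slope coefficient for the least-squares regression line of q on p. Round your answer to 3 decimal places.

4.265

n = 6, Σx = 23.7, Σy = 105, Σxy = 470.6, Σx² = 106.71
Sxx = Σx² − (Σx)²/n = 106.71 − 93.615 = 13.095
Sxy = Σxy − (Σx)(Σy)/n = 470.6 − 414.75 = 55.85
b = Sxy/Sxx = 55.85/13.095 = 4.264987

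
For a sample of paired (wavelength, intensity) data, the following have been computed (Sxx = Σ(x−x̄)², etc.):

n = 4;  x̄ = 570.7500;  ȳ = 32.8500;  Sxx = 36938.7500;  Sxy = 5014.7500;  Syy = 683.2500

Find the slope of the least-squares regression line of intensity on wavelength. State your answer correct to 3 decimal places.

b = Sxy/Sxx = 5014.75/36938.75 = 0.135759

0.136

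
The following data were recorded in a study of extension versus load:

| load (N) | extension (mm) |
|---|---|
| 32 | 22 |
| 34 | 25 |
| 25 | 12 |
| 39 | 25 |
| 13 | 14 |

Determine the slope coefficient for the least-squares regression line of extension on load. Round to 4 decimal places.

0.5138

n = 5, Σx = 143, Σy = 98, Σxy = 3011, Σx² = 4495
Sxx = Σx² − (Σx)²/n = 4495 − 4089.8 = 405.2
Sxy = Σxy − (Σx)(Σy)/n = 3011 − 2802.8 = 208.2
b = Sxy/Sxx = 208.2/405.2 = 0.513820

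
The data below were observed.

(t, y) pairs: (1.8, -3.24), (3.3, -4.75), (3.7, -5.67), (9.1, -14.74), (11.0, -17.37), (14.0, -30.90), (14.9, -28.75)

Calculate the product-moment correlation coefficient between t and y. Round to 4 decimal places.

n = 7, Σx = 57.8, Σy = -105.42, Σxy = -1228.665, Σx² = 649.64, Σy² = 2365.566
Sxx = Σx² − (Σx)²/n = 649.64 − 477.262857 = 172.377143
Sxy = Σxy − (Σx)(Σy)/n = -1228.665 − (-870.468) = -358.197
Syy = Σy² − (Σy)²/n = 2365.566 − 1587.6252 = 777.9408
r = Sxy/√(Sxx·Syy) = -358.197/√(134099.212416) = -358.197/366.195593 = -0.978158

-0.9782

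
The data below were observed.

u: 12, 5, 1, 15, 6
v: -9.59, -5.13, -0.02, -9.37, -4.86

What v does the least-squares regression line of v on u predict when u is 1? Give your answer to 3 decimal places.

n = 5, Σx = 39, Σy = -28.97, Σxy = -310.46, Σx² = 431
Sxx = Σx² − (Σx)²/n = 431 − 304.2 = 126.8
Sxy = Σxy − (Σx)(Σy)/n = -310.46 − (-225.966) = -84.494
b = Sxy/Sxx = -84.494/126.8 = -0.666356
a = ȳ − b·x̄ = -5.794 − (-0.666356)·7.8 = -0.596420
ŷ(1) = a + b·1 = -0.596420 + (-0.666356)·1 = -1.262776

-1.263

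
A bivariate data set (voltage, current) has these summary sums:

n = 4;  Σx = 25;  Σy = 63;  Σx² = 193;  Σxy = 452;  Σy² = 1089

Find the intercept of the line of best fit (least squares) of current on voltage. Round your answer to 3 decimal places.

Sxx = Σx² − (Σx)²/n = 193 − 156.25 = 36.75
Sxy = Σxy − (Σx)(Σy)/n = 452 − 393.75 = 58.25
b = Sxy/Sxx = 58.25/36.75 = 1.585034
a = ȳ − b·x̄ = 15.75 − 1.585034·6.25 = 5.843537

5.844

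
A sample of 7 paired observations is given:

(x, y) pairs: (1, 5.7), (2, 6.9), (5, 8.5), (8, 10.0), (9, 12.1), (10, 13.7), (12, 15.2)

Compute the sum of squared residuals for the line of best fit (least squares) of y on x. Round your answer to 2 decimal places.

3.02

n = 7, Σx = 47, Σy = 72.1, Σxy = 570.3, Σx² = 419, Σy² = 817.49
Sxx = Σx² − (Σx)²/n = 419 − 315.571429 = 103.428571
Sxy = Σxy − (Σx)(Σy)/n = 570.3 − 484.1 = 86.2
Syy = Σy² − (Σy)²/n = 817.49 − 742.63 = 74.86
b = Sxy/Sxx = 86.2/103.428571 = 0.833425
SSE = Syy − b·Sxy = 74.86 − 0.833425·86.2 = 3.018729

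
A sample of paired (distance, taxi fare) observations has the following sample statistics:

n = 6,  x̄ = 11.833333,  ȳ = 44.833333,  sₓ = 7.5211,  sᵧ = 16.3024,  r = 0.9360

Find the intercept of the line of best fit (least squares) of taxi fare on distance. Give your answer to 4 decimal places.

20.8255

b = r · sᵧ/sₓ = 0.936 · 16.3024/7.5211 = 2.028832
a = ȳ − b·x̄ = 44.833333 − 2.028832·11.833333 = 20.825491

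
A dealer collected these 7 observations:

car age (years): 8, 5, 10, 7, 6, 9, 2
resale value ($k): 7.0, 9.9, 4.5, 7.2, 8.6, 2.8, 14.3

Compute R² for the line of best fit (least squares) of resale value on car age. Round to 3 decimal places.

0.929

n = 7, Σx = 47, Σy = 54.3, Σxy = 306.3, Σx² = 359, Σy² = 505.39
Sxx = Σx² − (Σx)²/n = 359 − 315.571429 = 43.428571
Sxy = Σxy − (Σx)(Σy)/n = 306.3 − 364.585714 = -58.285714
Syy = Σy² − (Σy)²/n = 505.39 − 421.212857 = 84.177143
R² = Sxy²/(Sxx·Syy) = (-58.285714)²/(43.428571·84.177143) = 0.929297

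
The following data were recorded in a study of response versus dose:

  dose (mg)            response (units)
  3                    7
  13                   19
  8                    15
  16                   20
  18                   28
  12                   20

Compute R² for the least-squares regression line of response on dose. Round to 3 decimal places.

n = 6, Σx = 70, Σy = 109, Σxy = 1452, Σx² = 966, Σy² = 2219
Sxx = Σx² − (Σx)²/n = 966 − 816.666667 = 149.333333
Sxy = Σxy − (Σx)(Σy)/n = 1452 − 1271.666667 = 180.333333
Syy = Σy² − (Σy)²/n = 2219 − 1980.166667 = 238.833333
R² = Sxy²/(Sxx·Syy) = (180.333333)²/(149.333333·238.833333) = 0.911802

0.912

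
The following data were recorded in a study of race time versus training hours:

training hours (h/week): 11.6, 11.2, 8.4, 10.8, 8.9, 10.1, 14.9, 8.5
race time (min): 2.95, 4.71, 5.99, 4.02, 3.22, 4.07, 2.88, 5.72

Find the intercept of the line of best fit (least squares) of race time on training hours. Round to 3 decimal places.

n = 8, Σx = 84.4, Σy = 33.56, Σxy = 342.001, Σx² = 922.68
Sxx = Σx² − (Σx)²/n = 922.68 − 890.42 = 32.26
Sxy = Σxy − (Σx)(Σy)/n = 342.001 − 354.058 = -12.057
b = Sxy/Sxx = -12.057/32.26 = -0.373745
a = ȳ − b·x̄ = 4.195 − (-0.373745)·10.55 = 8.138005

8.138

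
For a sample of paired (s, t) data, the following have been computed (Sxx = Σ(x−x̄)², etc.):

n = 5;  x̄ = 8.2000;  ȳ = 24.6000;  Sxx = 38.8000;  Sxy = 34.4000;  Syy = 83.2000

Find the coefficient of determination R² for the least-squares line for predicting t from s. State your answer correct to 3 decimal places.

0.367

R² = Sxy²/(Sxx·Syy) = (34.4)²/(38.8·83.2) = 0.366574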